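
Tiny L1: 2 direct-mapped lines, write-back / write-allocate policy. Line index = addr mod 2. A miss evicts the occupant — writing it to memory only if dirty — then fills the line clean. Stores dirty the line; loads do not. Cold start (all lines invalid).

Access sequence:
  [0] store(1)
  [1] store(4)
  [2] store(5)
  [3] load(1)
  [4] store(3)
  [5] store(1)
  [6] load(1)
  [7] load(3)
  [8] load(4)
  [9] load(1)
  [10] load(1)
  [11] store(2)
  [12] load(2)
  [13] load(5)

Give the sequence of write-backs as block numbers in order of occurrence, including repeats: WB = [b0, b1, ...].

  0 | W B1 → L1 miss [D]
  1 | W B4 → L0 miss [D]
  2 | W B5 → L1 miss wb→B1 [D]
  3 | R B1 → L1 miss wb→B5 [-]
  4 | W B3 → L1 miss [D]
  5 | W B1 → L1 miss wb→B3 [D]
  6 | R B1 → L1 hit [D]
  7 | R B3 → L1 miss wb→B1 [-]
  8 | R B4 → L0 hit [D]
  9 | R B1 → L1 miss [-]
  10 | R B1 → L1 hit [-]
  11 | W B2 → L0 miss wb→B4 [D]
  12 | R B2 → L0 hit [D]
  13 | R B5 → L1 miss [-]

WB = [1, 5, 3, 1, 4]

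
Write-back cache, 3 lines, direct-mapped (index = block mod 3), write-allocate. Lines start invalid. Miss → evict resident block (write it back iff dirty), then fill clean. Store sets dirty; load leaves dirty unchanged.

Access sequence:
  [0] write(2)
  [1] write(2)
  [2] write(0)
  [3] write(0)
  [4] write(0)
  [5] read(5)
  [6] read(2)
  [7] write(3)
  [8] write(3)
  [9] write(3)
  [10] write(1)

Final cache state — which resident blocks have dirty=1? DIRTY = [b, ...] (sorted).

DIRTY = [1, 3]

0: W B2 → L2 miss [D]
1: W B2 → L2 hit [D]
2: W B0 → L0 miss [D]
3: W B0 → L0 hit [D]
4: W B0 → L0 hit [D]
5: R B5 → L2 miss wb→B2 [-]
6: R B2 → L2 miss [-]
7: W B3 → L0 miss wb→B0 [D]
8: W B3 → L0 hit [D]
9: W B3 → L0 hit [D]
10: W B1 → L1 miss [D]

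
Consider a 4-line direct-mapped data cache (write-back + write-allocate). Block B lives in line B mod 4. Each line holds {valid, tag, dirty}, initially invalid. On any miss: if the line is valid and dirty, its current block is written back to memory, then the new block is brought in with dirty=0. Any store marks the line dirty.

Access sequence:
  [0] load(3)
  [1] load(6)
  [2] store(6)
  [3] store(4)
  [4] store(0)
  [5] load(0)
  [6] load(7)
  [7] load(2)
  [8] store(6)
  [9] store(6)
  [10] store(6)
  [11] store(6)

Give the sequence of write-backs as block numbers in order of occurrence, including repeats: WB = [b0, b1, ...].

WB = [4, 6]

0: R B3 -> L3 miss  d=-]
1: R B6 -> L2 miss  d=-]
2: W B6 -> L2 hit  d=D]
3: W B4 -> L0 miss  d=D]
4: W B0 -> L0 miss wb->B4  d=D]
5: R B0 -> L0 hit  d=D]
6: R B7 -> L3 miss  d=-]
7: R B2 -> L2 miss wb->B6  d=-]
8: W B6 -> L2 miss  d=D]
9: W B6 -> L2 hit  d=D]
10: W B6 -> L2 hit  d=D]
11: W B6 -> L2 hit  d=D]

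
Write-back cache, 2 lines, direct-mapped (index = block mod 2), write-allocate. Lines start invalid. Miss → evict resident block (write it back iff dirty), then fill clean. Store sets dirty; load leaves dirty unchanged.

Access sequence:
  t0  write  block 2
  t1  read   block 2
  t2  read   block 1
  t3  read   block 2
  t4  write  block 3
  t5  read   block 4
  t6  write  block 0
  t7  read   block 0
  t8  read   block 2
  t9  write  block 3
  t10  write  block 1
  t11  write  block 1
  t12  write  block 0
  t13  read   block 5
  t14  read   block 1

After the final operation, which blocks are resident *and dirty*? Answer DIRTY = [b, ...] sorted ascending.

0: W B2 → L0 miss [D]
1: R B2 → L0 hit [D]
2: R B1 → L1 miss [-]
3: R B2 → L0 hit [D]
4: W B3 → L1 miss [D]
5: R B4 → L0 miss wb→B2 [-]
6: W B0 → L0 miss [D]
7: R B0 → L0 hit [D]
8: R B2 → L0 miss wb→B0 [-]
9: W B3 → L1 hit [D]
10: W B1 → L1 miss wb→B3 [D]
11: W B1 → L1 hit [D]
12: W B0 → L0 miss [D]
13: R B5 → L1 miss wb→B1 [-]
14: R B1 → L1 miss [-]

DIRTY = [0]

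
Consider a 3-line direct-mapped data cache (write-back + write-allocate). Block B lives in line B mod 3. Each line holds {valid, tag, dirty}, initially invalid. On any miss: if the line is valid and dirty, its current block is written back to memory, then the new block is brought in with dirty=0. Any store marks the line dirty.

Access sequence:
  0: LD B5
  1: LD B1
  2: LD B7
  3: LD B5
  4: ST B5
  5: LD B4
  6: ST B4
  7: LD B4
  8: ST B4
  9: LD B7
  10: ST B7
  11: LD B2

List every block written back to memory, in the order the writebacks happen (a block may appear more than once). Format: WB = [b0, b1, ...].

WB = [4, 5]

0: R B5 → L2 miss [-]
1: R B1 → L1 miss [-]
2: R B7 → L1 miss [-]
3: R B5 → L2 hit [-]
4: W B5 → L2 hit [D]
5: R B4 → L1 miss [-]
6: W B4 → L1 hit [D]
7: R B4 → L1 hit [D]
8: W B4 → L1 hit [D]
9: R B7 → L1 miss wb→B4 [-]
10: W B7 → L1 hit [D]
11: R B2 → L2 miss wb→B5 [-]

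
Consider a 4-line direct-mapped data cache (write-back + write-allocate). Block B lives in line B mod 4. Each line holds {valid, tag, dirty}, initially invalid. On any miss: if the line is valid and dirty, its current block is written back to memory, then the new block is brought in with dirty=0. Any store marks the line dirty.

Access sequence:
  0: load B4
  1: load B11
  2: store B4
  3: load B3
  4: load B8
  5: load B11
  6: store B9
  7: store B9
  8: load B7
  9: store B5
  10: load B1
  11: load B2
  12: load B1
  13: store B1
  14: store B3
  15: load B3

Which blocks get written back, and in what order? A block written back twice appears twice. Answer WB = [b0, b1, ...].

WB = [4, 9, 5]

0: R B4 → L0 miss [-]
1: R B11 → L3 miss [-]
2: W B4 → L0 hit [D]
3: R B3 → L3 miss [-]
4: R B8 → L0 miss wb→B4 [-]
5: R B11 → L3 miss [-]
6: W B9 → L1 miss [D]
7: W B9 → L1 hit [D]
8: R B7 → L3 miss [-]
9: W B5 → L1 miss wb→B9 [D]
10: R B1 → L1 miss wb→B5 [-]
11: R B2 → L2 miss [-]
12: R B1 → L1 hit [-]
13: W B1 → L1 hit [D]
14: W B3 → L3 miss [D]
15: R B3 → L3 hit [D]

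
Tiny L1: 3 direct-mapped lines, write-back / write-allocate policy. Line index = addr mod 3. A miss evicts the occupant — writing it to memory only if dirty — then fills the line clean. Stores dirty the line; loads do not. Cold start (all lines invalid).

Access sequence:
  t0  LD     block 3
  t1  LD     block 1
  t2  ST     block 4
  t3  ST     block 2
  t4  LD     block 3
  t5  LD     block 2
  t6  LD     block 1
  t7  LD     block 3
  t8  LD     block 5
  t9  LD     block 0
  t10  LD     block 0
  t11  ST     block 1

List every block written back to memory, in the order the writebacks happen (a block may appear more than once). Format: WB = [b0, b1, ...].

0: R B3 → L0 miss [-]
1: R B1 → L1 miss [-]
2: W B4 → L1 miss [D]
3: W B2 → L2 miss [D]
4: R B3 → L0 hit [-]
5: R B2 → L2 hit [D]
6: R B1 → L1 miss wb→B4 [-]
7: R B3 → L0 hit [-]
8: R B5 → L2 miss wb→B2 [-]
9: R B0 → L0 miss [-]
10: R B0 → L0 hit [-]
11: W B1 → L1 hit [D]

WB = [4, 2]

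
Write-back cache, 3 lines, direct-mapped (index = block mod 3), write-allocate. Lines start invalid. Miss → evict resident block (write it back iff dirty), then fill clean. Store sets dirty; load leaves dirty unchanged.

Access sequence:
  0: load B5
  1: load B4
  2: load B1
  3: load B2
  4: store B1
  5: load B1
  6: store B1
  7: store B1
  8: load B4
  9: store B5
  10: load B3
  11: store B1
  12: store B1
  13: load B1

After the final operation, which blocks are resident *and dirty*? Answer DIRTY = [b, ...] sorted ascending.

0: R B5 -> L2 miss  d=-]
1: R B4 -> L1 miss  d=-]
2: R B1 -> L1 miss  d=-]
3: R B2 -> L2 miss  d=-]
4: W B1 -> L1 hit  d=D]
5: R B1 -> L1 hit  d=D]
6: W B1 -> L1 hit  d=D]
7: W B1 -> L1 hit  d=D]
8: R B4 -> L1 miss wb->B1  d=-]
9: W B5 -> L2 miss  d=D]
10: R B3 -> L0 miss  d=-]
11: W B1 -> L1 miss  d=D]
12: W B1 -> L1 hit  d=D]
13: R B1 -> L1 hit  d=D]

DIRTY = [1, 5]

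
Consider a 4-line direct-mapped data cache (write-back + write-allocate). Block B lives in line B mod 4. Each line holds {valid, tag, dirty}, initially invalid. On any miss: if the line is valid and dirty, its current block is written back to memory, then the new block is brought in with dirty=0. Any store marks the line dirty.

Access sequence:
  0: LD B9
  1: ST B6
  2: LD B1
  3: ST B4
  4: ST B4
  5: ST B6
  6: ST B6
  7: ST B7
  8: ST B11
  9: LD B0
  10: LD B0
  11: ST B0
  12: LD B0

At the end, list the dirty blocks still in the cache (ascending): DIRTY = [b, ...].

DIRTY = [0, 6, 11]

0: R B9 -> L1 miss  d=-]
1: W B6 -> L2 miss  d=D]
2: R B1 -> L1 miss  d=-]
3: W B4 -> L0 miss  d=D]
4: W B4 -> L0 hit  d=D]
5: W B6 -> L2 hit  d=D]
6: W B6 -> L2 hit  d=D]
7: W B7 -> L3 miss  d=D]
8: W B11 -> L3 miss wb->B7  d=D]
9: R B0 -> L0 miss wb->B4  d=-]
10: R B0 -> L0 hit  d=-]
11: W B0 -> L0 hit  d=D]
12: R B0 -> L0 hit  d=D]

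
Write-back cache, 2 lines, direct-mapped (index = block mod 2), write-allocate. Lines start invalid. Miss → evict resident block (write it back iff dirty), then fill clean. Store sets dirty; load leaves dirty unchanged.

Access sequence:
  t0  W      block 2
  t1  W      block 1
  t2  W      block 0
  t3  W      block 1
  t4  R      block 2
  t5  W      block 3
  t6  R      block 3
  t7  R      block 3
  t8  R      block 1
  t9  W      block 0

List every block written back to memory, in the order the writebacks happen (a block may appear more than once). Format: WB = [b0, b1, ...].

WB = [2, 0, 1, 3]

  0 | W B2 → L0 miss [D]
  1 | W B1 → L1 miss [D]
  2 | W B0 → L0 miss wb→B2 [D]
  3 | W B1 → L1 hit [D]
  4 | R B2 → L0 miss wb→B0 [-]
  5 | W B3 → L1 miss wb→B1 [D]
  6 | R B3 → L1 hit [D]
  7 | R B3 → L1 hit [D]
  8 | R B1 → L1 miss wb→B3 [-]
  9 | W B0 → L0 miss [D]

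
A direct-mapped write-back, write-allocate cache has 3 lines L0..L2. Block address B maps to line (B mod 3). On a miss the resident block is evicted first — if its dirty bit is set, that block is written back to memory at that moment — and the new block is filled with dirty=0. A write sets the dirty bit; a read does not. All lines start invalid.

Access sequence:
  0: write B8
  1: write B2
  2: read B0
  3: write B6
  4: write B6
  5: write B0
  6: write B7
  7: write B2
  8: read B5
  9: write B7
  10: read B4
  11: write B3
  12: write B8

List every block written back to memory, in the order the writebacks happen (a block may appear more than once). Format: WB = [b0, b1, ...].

0: W B8 → L2 miss [D]
1: W B2 → L2 miss wb→B8 [D]
2: R B0 → L0 miss [-]
3: W B6 → L0 miss [D]
4: W B6 → L0 hit [D]
5: W B0 → L0 miss wb→B6 [D]
6: W B7 → L1 miss [D]
7: W B2 → L2 hit [D]
8: R B5 → L2 miss wb→B2 [-]
9: W B7 → L1 hit [D]
10: R B4 → L1 miss wb→B7 [-]
11: W B3 → L0 miss wb→B0 [D]
12: W B8 → L2 miss [D]

WB = [8, 6, 2, 7, 0]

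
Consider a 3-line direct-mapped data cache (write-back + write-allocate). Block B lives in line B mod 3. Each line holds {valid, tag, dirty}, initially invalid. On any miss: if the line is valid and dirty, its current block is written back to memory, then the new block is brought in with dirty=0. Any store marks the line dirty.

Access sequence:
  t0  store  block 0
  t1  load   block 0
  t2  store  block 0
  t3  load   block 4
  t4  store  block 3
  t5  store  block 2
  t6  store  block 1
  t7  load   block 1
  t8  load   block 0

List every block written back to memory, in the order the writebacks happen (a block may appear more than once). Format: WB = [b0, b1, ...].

  0 | W B0 → L0 miss [D]
  1 | R B0 → L0 hit [D]
  2 | W B0 → L0 hit [D]
  3 | R B4 → L1 miss [-]
  4 | W B3 → L0 miss wb→B0 [D]
  5 | W B2 → L2 miss [D]
  6 | W B1 → L1 miss [D]
  7 | R B1 → L1 hit [D]
  8 | R B0 → L0 miss wb→B3 [-]

WB = [0, 3]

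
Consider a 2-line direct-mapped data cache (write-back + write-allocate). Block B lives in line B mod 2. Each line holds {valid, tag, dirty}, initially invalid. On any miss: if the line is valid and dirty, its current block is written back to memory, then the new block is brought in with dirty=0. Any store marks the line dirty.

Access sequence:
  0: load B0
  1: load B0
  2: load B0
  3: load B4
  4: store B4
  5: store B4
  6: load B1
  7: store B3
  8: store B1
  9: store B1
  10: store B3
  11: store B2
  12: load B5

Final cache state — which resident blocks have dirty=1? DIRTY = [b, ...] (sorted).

  0 | R B0 → L0 miss [-]
  1 | R B0 → L0 hit [-]
  2 | R B0 → L0 hit [-]
  3 | R B4 → L0 miss [-]
  4 | W B4 → L0 hit [D]
  5 | W B4 → L0 hit [D]
  6 | R B1 → L1 miss [-]
  7 | W B3 → L1 miss [D]
  8 | W B1 → L1 miss wb→B3 [D]
  9 | W B1 → L1 hit [D]
  10 | W B3 → L1 miss wb→B1 [D]
  11 | W B2 → L0 miss wb→B4 [D]
  12 | R B5 → L1 miss wb→B3 [-]

DIRTY = [2]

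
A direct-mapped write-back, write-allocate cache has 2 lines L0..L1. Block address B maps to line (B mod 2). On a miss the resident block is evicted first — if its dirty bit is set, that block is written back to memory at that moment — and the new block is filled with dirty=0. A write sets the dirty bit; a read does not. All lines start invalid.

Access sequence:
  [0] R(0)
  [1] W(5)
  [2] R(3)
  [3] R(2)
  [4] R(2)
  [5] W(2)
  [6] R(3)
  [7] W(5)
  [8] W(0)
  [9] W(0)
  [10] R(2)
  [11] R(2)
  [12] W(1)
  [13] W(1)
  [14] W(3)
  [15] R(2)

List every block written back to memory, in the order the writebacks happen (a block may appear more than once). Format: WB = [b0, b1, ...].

0: R B0 → L0 miss [-]
1: W B5 → L1 miss [D]
2: R B3 → L1 miss wb→B5 [-]
3: R B2 → L0 miss [-]
4: R B2 → L0 hit [-]
5: W B2 → L0 hit [D]
6: R B3 → L1 hit [-]
7: W B5 → L1 miss [D]
8: W B0 → L0 miss wb→B2 [D]
9: W B0 → L0 hit [D]
10: R B2 → L0 miss wb→B0 [-]
11: R B2 → L0 hit [-]
12: W B1 → L1 miss wb→B5 [D]
13: W B1 → L1 hit [D]
14: W B3 → L1 miss wb→B1 [D]
15: R B2 → L0 hit [-]

WB = [5, 2, 0, 5, 1]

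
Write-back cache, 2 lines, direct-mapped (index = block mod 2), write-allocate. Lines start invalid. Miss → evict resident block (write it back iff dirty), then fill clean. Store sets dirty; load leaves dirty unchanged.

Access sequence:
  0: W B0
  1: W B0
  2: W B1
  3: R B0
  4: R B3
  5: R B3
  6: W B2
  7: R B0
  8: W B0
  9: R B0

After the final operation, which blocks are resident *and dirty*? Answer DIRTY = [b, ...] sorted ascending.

  0 | W B0 → L0 miss [D]
  1 | W B0 → L0 hit [D]
  2 | W B1 → L1 miss [D]
  3 | R B0 → L0 hit [D]
  4 | R B3 → L1 miss wb→B1 [-]
  5 | R B3 → L1 hit [-]
  6 | W B2 → L0 miss wb→B0 [D]
  7 | R B0 → L0 miss wb→B2 [-]
  8 | W B0 → L0 hit [D]
  9 | R B0 → L0 hit [D]

DIRTY = [0]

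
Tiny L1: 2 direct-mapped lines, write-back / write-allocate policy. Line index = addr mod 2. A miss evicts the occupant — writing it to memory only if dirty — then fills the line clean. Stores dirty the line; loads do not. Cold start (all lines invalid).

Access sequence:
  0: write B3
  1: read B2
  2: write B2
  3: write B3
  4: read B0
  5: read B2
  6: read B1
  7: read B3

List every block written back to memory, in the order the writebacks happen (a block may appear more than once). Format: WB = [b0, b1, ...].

WB = [2, 3]

  0 | W B3 → L1 miss [D]
  1 | R B2 → L0 miss [-]
  2 | W B2 → L0 hit [D]
  3 | W B3 → L1 hit [D]
  4 | R B0 → L0 miss wb→B2 [-]
  5 | R B2 → L0 miss [-]
  6 | R B1 → L1 miss wb→B3 [-]
  7 | R B3 → L1 miss [-]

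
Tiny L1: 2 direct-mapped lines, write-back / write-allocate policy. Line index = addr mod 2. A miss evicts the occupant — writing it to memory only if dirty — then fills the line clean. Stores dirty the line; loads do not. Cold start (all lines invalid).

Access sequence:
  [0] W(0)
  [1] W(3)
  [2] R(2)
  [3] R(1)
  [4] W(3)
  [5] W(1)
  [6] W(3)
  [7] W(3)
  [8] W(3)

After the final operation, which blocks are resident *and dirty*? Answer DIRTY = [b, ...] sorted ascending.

DIRTY = [3]

0: W B0 -> L0 miss  d=D]
1: W B3 -> L1 miss  d=D]
2: R B2 -> L0 miss wb->B0  d=-]
3: R B1 -> L1 miss wb->B3  d=-]
4: W B3 -> L1 miss  d=D]
5: W B1 -> L1 miss wb->B3  d=D]
6: W B3 -> L1 miss wb->B1  d=D]
7: W B3 -> L1 hit  d=D]
8: W B3 -> L1 hit  d=D]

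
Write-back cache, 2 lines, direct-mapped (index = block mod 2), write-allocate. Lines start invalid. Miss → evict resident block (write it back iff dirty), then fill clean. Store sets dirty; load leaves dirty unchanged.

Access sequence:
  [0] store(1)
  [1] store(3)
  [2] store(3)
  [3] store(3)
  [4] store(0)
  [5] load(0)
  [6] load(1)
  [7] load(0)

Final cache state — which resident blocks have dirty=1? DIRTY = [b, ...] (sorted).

0: W B1 -> L1 miss  d=D]
1: W B3 -> L1 miss wb->B1  d=D]
2: W B3 -> L1 hit  d=D]
3: W B3 -> L1 hit  d=D]
4: W B0 -> L0 miss  d=D]
5: R B0 -> L0 hit  d=D]
6: R B1 -> L1 miss wb->B3  d=-]
7: R B0 -> L0 hit  d=D]

DIRTY = [0]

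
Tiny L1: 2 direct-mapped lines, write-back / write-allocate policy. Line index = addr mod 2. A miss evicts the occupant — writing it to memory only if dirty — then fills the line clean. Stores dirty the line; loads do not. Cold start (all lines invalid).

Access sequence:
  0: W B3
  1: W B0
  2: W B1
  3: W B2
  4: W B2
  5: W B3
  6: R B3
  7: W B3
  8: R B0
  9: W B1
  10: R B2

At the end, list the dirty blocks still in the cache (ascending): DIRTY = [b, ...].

0: W B3 → L1 miss [D]
1: W B0 → L0 miss [D]
2: W B1 → L1 miss wb→B3 [D]
3: W B2 → L0 miss wb→B0 [D]
4: W B2 → L0 hit [D]
5: W B3 → L1 miss wb→B1 [D]
6: R B3 → L1 hit [D]
7: W B3 → L1 hit [D]
8: R B0 → L0 miss wb→B2 [-]
9: W B1 → L1 miss wb→B3 [D]
10: R B2 → L0 miss [-]

DIRTY = [1]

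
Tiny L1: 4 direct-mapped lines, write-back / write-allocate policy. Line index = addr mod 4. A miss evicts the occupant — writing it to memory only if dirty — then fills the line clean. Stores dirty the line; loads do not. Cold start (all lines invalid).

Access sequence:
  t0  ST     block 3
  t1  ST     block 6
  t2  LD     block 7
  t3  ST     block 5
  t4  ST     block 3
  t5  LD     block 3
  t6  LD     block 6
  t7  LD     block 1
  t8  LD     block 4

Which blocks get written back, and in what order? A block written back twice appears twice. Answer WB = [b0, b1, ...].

0: W B3 → L3 miss [D]
1: W B6 → L2 miss [D]
2: R B7 → L3 miss wb→B3 [-]
3: W B5 → L1 miss [D]
4: W B3 → L3 miss [D]
5: R B3 → L3 hit [D]
6: R B6 → L2 hit [D]
7: R B1 → L1 miss wb→B5 [-]
8: R B4 → L0 miss [-]

WB = [3, 5]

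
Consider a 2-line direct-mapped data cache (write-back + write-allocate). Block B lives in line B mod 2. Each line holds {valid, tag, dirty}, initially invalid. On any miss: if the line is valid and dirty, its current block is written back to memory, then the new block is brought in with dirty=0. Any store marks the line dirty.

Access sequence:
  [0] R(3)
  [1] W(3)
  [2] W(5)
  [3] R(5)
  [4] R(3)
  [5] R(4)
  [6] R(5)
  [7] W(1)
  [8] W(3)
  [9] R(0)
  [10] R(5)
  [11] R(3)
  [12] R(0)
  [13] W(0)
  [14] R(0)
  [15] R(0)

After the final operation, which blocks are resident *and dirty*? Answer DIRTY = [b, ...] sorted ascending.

0: R B3 -> L1 miss  d=-]
1: W B3 -> L1 hit  d=D]
2: W B5 -> L1 miss wb->B3  d=D]
3: R B5 -> L1 hit  d=D]
4: R B3 -> L1 miss wb->B5  d=-]
5: R B4 -> L0 miss  d=-]
6: R B5 -> L1 miss  d=-]
7: W B1 -> L1 miss  d=D]
8: W B3 -> L1 miss wb->B1  d=D]
9: R B0 -> L0 miss  d=-]
10: R B5 -> L1 miss wb->B3  d=-]
11: R B3 -> L1 miss  d=-]
12: R B0 -> L0 hit  d=-]
13: W B0 -> L0 hit  d=D]
14: R B0 -> L0 hit  d=D]
15: R B0 -> L0 hit  d=D]

DIRTY = [0]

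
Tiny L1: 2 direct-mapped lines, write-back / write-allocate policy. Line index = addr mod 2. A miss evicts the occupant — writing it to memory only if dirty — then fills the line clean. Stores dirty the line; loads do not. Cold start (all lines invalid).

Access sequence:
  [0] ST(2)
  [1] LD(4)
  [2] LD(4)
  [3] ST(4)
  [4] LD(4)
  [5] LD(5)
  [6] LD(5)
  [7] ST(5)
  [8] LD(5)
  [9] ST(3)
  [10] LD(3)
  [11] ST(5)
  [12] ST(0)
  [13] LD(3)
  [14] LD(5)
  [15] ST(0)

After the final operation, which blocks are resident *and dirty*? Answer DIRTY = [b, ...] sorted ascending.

0: W B2 → L0 miss [D]
1: R B4 → L0 miss wb→B2 [-]
2: R B4 → L0 hit [-]
3: W B4 → L0 hit [D]
4: R B4 → L0 hit [D]
5: R B5 → L1 miss [-]
6: R B5 → L1 hit [-]
7: W B5 → L1 hit [D]
8: R B5 → L1 hit [D]
9: W B3 → L1 miss wb→B5 [D]
10: R B3 → L1 hit [D]
11: W B5 → L1 miss wb→B3 [D]
12: W B0 → L0 miss wb→B4 [D]
13: R B3 → L1 miss wb→B5 [-]
14: R B5 → L1 miss [-]
15: W B0 → L0 hit [D]

DIRTY = [0]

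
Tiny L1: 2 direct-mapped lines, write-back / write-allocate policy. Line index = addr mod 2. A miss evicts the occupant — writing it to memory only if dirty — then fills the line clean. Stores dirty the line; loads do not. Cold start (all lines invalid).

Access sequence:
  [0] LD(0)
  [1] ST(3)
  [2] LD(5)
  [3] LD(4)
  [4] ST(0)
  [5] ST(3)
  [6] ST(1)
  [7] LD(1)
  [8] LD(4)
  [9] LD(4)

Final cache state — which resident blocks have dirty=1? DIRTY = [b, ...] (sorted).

0: R B0 -> L0 miss  d=-]
1: W B3 -> L1 miss  d=D]
2: R B5 -> L1 miss wb->B3  d=-]
3: R B4 -> L0 miss  d=-]
4: W B0 -> L0 miss  d=D]
5: W B3 -> L1 miss  d=D]
6: W B1 -> L1 miss wb->B3  d=D]
7: R B1 -> L1 hit  d=D]
8: R B4 -> L0 miss wb->B0  d=-]
9: R B4 -> L0 hit  d=-]

DIRTY = [1]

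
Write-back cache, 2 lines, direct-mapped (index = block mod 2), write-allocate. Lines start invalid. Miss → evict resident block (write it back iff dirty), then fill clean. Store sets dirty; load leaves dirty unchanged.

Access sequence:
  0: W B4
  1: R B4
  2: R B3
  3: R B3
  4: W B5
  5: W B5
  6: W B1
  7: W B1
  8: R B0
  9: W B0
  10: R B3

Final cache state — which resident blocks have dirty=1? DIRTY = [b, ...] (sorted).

DIRTY = [0]

0: W B4 → L0 miss [D]
1: R B4 → L0 hit [D]
2: R B3 → L1 miss [-]
3: R B3 → L1 hit [-]
4: W B5 → L1 miss [D]
5: W B5 → L1 hit [D]
6: W B1 → L1 miss wb→B5 [D]
7: W B1 → L1 hit [D]
8: R B0 → L0 miss wb→B4 [-]
9: W B0 → L0 hit [D]
10: R B3 → L1 miss wb→B1 [-]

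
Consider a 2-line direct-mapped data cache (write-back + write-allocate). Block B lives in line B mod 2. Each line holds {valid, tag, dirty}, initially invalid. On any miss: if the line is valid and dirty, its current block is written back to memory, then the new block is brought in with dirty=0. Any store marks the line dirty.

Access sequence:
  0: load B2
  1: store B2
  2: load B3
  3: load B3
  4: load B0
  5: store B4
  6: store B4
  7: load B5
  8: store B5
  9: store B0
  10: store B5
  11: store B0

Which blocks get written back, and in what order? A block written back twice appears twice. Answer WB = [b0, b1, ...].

0: R B2 -> L0 miss  d=-]
1: W B2 -> L0 hit  d=D]
2: R B3 -> L1 miss  d=-]
3: R B3 -> L1 hit  d=-]
4: R B0 -> L0 miss wb->B2  d=-]
5: W B4 -> L0 miss  d=D]
6: W B4 -> L0 hit  d=D]
7: R B5 -> L1 miss  d=-]
8: W B5 -> L1 hit  d=D]
9: W B0 -> L0 miss wb->B4  d=D]
10: W B5 -> L1 hit  d=D]
11: W B0 -> L0 hit  d=D]

WB = [2, 4]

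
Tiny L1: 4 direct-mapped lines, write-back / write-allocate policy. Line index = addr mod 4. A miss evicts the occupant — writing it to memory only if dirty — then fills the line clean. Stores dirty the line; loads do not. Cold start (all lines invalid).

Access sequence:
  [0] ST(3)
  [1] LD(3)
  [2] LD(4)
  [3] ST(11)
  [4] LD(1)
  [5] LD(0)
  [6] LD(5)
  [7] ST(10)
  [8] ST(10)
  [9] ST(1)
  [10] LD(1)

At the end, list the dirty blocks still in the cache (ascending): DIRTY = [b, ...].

DIRTY = [1, 10, 11]

0: W B3 → L3 miss [D]
1: R B3 → L3 hit [D]
2: R B4 → L0 miss [-]
3: W B11 → L3 miss wb→B3 [D]
4: R B1 → L1 miss [-]
5: R B0 → L0 miss [-]
6: R B5 → L1 miss [-]
7: W B10 → L2 miss [D]
8: W B10 → L2 hit [D]
9: W B1 → L1 miss [D]
10: R B1 → L1 hit [D]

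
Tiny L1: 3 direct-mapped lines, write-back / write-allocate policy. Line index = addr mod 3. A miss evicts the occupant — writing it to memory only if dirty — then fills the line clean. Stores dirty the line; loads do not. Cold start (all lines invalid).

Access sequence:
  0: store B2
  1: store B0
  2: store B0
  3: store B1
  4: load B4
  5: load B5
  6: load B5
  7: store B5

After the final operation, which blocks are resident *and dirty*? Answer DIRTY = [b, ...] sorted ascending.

DIRTY = [0, 5]

0: W B2 → L2 miss [D]
1: W B0 → L0 miss [D]
2: W B0 → L0 hit [D]
3: W B1 → L1 miss [D]
4: R B4 → L1 miss wb→B1 [-]
5: R B5 → L2 miss wb→B2 [-]
6: R B5 → L2 hit [-]
7: W B5 → L2 hit [D]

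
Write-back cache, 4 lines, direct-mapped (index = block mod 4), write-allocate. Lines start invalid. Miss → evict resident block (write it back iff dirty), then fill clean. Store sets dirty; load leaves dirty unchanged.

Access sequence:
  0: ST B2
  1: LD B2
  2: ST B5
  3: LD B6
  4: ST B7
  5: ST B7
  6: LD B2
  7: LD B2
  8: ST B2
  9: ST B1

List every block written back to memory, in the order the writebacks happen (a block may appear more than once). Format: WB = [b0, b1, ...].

  0 | W B2 → L2 miss [D]
  1 | R B2 → L2 hit [D]
  2 | W B5 → L1 miss [D]
  3 | R B6 → L2 miss wb→B2 [-]
  4 | W B7 → L3 miss [D]
  5 | W B7 → L3 hit [D]
  6 | R B2 → L2 miss [-]
  7 | R B2 → L2 hit [-]
  8 | W B2 → L2 hit [D]
  9 | W B1 → L1 miss wb→B5 [D]

WB = [2, 5]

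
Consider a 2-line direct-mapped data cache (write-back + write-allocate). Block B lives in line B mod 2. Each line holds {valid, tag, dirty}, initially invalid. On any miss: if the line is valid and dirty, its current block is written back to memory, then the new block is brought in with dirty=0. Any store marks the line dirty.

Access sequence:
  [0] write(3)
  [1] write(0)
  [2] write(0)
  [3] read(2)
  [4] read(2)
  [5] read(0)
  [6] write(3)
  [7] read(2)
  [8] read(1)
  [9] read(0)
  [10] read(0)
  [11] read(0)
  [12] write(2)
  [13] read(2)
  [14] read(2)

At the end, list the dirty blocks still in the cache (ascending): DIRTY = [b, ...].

DIRTY = [2]

  0 | W B3 → L1 miss [D]
  1 | W B0 → L0 miss [D]
  2 | W B0 → L0 hit [D]
  3 | R B2 → L0 miss wb→B0 [-]
  4 | R B2 → L0 hit [-]
  5 | R B0 → L0 miss [-]
  6 | W B3 → L1 hit [D]
  7 | R B2 → L0 miss [-]
  8 | R B1 → L1 miss wb→B3 [-]
  9 | R B0 → L0 miss [-]
  10 | R B0 → L0 hit [-]
  11 | R B0 → L0 hit [-]
  12 | W B2 → L0 miss [D]
  13 | R B2 → L0 hit [D]
  14 | R B2 → L0 hit [D]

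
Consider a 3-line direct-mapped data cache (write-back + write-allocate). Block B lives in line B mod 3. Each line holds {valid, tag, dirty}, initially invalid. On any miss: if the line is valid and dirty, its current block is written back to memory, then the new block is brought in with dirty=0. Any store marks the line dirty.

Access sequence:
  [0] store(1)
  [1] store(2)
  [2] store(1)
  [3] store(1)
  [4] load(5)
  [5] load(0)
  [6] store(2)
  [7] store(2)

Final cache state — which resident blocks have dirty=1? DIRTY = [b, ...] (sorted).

  0 | W B1 → L1 miss [D]
  1 | W B2 → L2 miss [D]
  2 | W B1 → L1 hit [D]
  3 | W B1 → L1 hit [D]
  4 | R B5 → L2 miss wb→B2 [-]
  5 | R B0 → L0 miss [-]
  6 | W B2 → L2 miss [D]
  7 | W B2 → L2 hit [D]

DIRTY = [1, 2]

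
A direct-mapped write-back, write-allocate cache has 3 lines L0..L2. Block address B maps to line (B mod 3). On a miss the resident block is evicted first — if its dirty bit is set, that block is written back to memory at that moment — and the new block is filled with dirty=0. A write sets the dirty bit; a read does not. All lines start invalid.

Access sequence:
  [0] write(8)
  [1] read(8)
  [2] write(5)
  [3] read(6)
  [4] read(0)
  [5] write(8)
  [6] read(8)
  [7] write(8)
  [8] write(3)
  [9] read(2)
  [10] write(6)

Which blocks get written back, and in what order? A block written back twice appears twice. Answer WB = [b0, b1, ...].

WB = [8, 5, 8, 3]

0: W B8 -> L2 miss  d=D]
1: R B8 -> L2 hit  d=D]
2: W B5 -> L2 miss wb->B8  d=D]
3: R B6 -> L0 miss  d=-]
4: R B0 -> L0 miss  d=-]
5: W B8 -> L2 miss wb->B5  d=D]
6: R B8 -> L2 hit  d=D]
7: W B8 -> L2 hit  d=D]
8: W B3 -> L0 miss  d=D]
9: R B2 -> L2 miss wb->B8  d=-]
10: W B6 -> L0 miss wb->B3  d=D]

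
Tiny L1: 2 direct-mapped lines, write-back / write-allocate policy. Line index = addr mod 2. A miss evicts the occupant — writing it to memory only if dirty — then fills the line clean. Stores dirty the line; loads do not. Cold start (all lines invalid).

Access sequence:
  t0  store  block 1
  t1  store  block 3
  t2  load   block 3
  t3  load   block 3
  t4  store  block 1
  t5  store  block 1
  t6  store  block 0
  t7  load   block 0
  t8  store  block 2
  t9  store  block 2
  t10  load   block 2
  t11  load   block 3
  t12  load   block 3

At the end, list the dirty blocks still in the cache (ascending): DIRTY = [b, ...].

DIRTY = [2]

  0 | W B1 → L1 miss [D]
  1 | W B3 → L1 miss wb→B1 [D]
  2 | R B3 → L1 hit [D]
  3 | R B3 → L1 hit [D]
  4 | W B1 → L1 miss wb→B3 [D]
  5 | W B1 → L1 hit [D]
  6 | W B0 → L0 miss [D]
  7 | R B0 → L0 hit [D]
  8 | W B2 → L0 miss wb→B0 [D]
  9 | W B2 → L0 hit [D]
  10 | R B2 → L0 hit [D]
  11 | R B3 → L1 miss wb→B1 [-]
  12 | R B3 → L1 hit [-]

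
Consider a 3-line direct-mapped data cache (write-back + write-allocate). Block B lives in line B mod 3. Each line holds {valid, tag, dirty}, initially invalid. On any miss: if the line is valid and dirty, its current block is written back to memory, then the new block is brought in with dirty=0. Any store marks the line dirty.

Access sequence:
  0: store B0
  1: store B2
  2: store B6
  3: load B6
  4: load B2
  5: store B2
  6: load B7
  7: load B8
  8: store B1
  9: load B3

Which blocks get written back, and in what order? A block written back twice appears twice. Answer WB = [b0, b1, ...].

0: W B0 -> L0 miss  d=D]
1: W B2 -> L2 miss  d=D]
2: W B6 -> L0 miss wb->B0  d=D]
3: R B6 -> L0 hit  d=D]
4: R B2 -> L2 hit  d=D]
5: W B2 -> L2 hit  d=D]
6: R B7 -> L1 miss  d=-]
7: R B8 -> L2 miss wb->B2  d=-]
8: W B1 -> L1 miss  d=D]
9: R B3 -> L0 miss wb->B6  d=-]

WB = [0, 2, 6]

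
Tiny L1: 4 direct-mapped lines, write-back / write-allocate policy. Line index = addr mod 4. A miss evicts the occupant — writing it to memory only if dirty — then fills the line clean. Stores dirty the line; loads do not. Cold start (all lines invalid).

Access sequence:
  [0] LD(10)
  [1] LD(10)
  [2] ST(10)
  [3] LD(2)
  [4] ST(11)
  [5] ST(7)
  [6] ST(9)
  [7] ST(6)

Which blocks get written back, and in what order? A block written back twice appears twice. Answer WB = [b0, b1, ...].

  0 | R B10 → L2 miss [-]
  1 | R B10 → L2 hit [-]
  2 | W B10 → L2 hit [D]
  3 | R B2 → L2 miss wb→B10 [-]
  4 | W B11 → L3 miss [D]
  5 | W B7 → L3 miss wb→B11 [D]
  6 | W B9 → L1 miss [D]
  7 | W B6 → L2 miss [D]

WB = [10, 11]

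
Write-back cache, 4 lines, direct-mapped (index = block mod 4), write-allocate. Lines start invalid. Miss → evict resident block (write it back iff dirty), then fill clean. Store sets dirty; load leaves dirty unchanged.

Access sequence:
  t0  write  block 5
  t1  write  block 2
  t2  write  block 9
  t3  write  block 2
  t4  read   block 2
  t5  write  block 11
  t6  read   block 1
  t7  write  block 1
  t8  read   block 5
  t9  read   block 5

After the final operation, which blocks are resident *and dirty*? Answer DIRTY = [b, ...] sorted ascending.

DIRTY = [2, 11]

0: W B5 -> L1 miss  d=D]
1: W B2 -> L2 miss  d=D]
2: W B9 -> L1 miss wb->B5  d=D]
3: W B2 -> L2 hit  d=D]
4: R B2 -> L2 hit  d=D]
5: W B11 -> L3 miss  d=D]
6: R B1 -> L1 miss wb->B9  d=-]
7: W B1 -> L1 hit  d=D]
8: R B5 -> L1 miss wb->B1  d=-]
9: R B5 -> L1 hit  d=-]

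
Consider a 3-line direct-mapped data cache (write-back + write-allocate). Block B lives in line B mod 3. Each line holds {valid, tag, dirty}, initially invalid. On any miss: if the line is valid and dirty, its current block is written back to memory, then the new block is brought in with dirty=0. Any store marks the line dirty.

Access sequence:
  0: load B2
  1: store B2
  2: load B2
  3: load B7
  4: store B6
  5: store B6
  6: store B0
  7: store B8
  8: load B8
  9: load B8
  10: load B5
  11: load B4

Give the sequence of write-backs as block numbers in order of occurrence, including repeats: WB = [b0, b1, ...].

0: R B2 → L2 miss [-]
1: W B2 → L2 hit [D]
2: R B2 → L2 hit [D]
3: R B7 → L1 miss [-]
4: W B6 → L0 miss [D]
5: W B6 → L0 hit [D]
6: W B0 → L0 miss wb→B6 [D]
7: W B8 → L2 miss wb→B2 [D]
8: R B8 → L2 hit [D]
9: R B8 → L2 hit [D]
10: R B5 → L2 miss wb→B8 [-]
11: R B4 → L1 miss [-]

WB = [6, 2, 8]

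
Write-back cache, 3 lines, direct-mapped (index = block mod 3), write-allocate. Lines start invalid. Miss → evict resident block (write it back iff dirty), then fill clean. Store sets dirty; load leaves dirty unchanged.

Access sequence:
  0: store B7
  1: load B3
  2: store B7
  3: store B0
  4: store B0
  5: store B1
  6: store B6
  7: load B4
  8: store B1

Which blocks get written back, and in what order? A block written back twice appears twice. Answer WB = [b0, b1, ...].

  0 | W B7 → L1 miss [D]
  1 | R B3 → L0 miss [-]
  2 | W B7 → L1 hit [D]
  3 | W B0 → L0 miss [D]
  4 | W B0 → L0 hit [D]
  5 | W B1 → L1 miss wb→B7 [D]
  6 | W B6 → L0 miss wb→B0 [D]
  7 | R B4 → L1 miss wb→B1 [-]
  8 | W B1 → L1 miss [D]

WB = [7, 0, 1]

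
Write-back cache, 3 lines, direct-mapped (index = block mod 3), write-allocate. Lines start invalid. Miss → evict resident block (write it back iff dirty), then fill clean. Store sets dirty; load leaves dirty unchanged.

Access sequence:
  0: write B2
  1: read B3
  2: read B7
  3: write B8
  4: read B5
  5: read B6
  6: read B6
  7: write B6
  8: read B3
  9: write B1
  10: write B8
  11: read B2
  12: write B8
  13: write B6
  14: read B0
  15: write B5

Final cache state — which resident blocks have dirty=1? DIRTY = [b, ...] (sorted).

0: W B2 → L2 miss [D]
1: R B3 → L0 miss [-]
2: R B7 → L1 miss [-]
3: W B8 → L2 miss wb→B2 [D]
4: R B5 → L2 miss wb→B8 [-]
5: R B6 → L0 miss [-]
6: R B6 → L0 hit [-]
7: W B6 → L0 hit [D]
8: R B3 → L0 miss wb→B6 [-]
9: W B1 → L1 miss [D]
10: W B8 → L2 miss [D]
11: R B2 → L2 miss wb→B8 [-]
12: W B8 → L2 miss [D]
13: W B6 → L0 miss [D]
14: R B0 → L0 miss wb→B6 [-]
15: W B5 → L2 miss wb→B8 [D]

DIRTY = [1, 5]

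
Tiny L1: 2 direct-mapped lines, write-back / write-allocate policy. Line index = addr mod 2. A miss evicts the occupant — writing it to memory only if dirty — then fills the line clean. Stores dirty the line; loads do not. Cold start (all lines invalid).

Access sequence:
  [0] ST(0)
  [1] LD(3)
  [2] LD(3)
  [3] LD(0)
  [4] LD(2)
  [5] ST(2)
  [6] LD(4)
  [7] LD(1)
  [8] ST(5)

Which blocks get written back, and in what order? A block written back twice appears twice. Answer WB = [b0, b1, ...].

0: W B0 → L0 miss [D]
1: R B3 → L1 miss [-]
2: R B3 → L1 hit [-]
3: R B0 → L0 hit [D]
4: R B2 → L0 miss wb→B0 [-]
5: W B2 → L0 hit [D]
6: R B4 → L0 miss wb→B2 [-]
7: R B1 → L1 miss [-]
8: W B5 → L1 miss [D]

WB = [0, 2]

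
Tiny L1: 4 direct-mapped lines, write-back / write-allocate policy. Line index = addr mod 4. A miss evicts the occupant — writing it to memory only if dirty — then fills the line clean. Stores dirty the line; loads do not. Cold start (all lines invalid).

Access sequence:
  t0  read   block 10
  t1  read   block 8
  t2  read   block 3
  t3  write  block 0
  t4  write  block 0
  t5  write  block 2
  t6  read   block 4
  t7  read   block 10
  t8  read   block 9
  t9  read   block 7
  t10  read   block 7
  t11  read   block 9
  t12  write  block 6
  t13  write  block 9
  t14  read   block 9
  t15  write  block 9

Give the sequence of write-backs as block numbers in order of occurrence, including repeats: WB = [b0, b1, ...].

  0 | R B10 → L2 miss [-]
  1 | R B8 → L0 miss [-]
  2 | R B3 → L3 miss [-]
  3 | W B0 → L0 miss [D]
  4 | W B0 → L0 hit [D]
  5 | W B2 → L2 miss [D]
  6 | R B4 → L0 miss wb→B0 [-]
  7 | R B10 → L2 miss wb→B2 [-]
  8 | R B9 → L1 miss [-]
  9 | R B7 → L3 miss [-]
  10 | R B7 → L3 hit [-]
  11 | R B9 → L1 hit [-]
  12 | W B6 → L2 miss [D]
  13 | W B9 → L1 hit [D]
  14 | R B9 → L1 hit [D]
  15 | W B9 → L1 hit [D]

WB = [0, 2]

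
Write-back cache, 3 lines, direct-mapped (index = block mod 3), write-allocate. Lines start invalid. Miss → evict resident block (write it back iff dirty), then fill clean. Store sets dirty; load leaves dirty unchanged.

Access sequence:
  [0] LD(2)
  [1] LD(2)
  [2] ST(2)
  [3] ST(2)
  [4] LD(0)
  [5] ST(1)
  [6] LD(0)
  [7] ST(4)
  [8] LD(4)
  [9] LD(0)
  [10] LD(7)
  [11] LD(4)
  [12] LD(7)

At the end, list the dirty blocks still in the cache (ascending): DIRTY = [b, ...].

0: R B2 -> L2 miss  d=-]
1: R B2 -> L2 hit  d=-]
2: W B2 -> L2 hit  d=D]
3: W B2 -> L2 hit  d=D]
4: R B0 -> L0 miss  d=-]
5: W B1 -> L1 miss  d=D]
6: R B0 -> L0 hit  d=-]
7: W B4 -> L1 miss wb->B1  d=D]
8: R B4 -> L1 hit  d=D]
9: R B0 -> L0 hit  d=-]
10: R B7 -> L1 miss wb->B4  d=-]
11: R B4 -> L1 miss  d=-]
12: R B7 -> L1 miss  d=-]

DIRTY = [2]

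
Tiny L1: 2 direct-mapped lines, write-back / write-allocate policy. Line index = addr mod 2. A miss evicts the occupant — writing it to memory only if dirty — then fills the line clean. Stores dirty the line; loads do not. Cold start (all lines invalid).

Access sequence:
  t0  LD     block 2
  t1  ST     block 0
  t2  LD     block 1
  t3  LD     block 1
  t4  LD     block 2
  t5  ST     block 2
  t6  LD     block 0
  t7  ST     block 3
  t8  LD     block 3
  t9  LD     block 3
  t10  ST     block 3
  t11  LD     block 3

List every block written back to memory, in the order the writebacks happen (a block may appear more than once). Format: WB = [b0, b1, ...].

WB = [0, 2]

0: R B2 → L0 miss [-]
1: W B0 → L0 miss [D]
2: R B1 → L1 miss [-]
3: R B1 → L1 hit [-]
4: R B2 → L0 miss wb→B0 [-]
5: W B2 → L0 hit [D]
6: R B0 → L0 miss wb→B2 [-]
7: W B3 → L1 miss [D]
8: R B3 → L1 hit [D]
9: R B3 → L1 hit [D]
10: W B3 → L1 hit [D]
11: R B3 → L1 hit [D]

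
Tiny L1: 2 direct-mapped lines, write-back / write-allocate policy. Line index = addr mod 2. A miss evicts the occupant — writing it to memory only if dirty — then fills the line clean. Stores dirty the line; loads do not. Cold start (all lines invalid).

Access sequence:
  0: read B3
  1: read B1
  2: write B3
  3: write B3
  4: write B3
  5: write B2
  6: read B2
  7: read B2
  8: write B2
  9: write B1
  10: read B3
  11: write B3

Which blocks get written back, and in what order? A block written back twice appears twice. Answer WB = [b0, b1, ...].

0: R B3 → L1 miss [-]
1: R B1 → L1 miss [-]
2: W B3 → L1 miss [D]
3: W B3 → L1 hit [D]
4: W B3 → L1 hit [D]
5: W B2 → L0 miss [D]
6: R B2 → L0 hit [D]
7: R B2 → L0 hit [D]
8: W B2 → L0 hit [D]
9: W B1 → L1 miss wb→B3 [D]
10: R B3 → L1 miss wb→B1 [-]
11: W B3 → L1 hit [D]

WB = [3, 1]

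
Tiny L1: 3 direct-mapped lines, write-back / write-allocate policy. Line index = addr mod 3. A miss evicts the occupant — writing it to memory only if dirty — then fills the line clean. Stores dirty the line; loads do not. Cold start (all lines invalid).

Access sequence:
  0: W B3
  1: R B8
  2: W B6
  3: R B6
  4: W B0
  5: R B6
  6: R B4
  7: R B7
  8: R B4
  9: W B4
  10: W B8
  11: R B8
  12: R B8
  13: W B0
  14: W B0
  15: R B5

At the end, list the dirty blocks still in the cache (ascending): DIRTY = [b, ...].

  0 | W B3 → L0 miss [D]
  1 | R B8 → L2 miss [-]
  2 | W B6 → L0 miss wb→B3 [D]
  3 | R B6 → L0 hit [D]
  4 | W B0 → L0 miss wb→B6 [D]
  5 | R B6 → L0 miss wb→B0 [-]
  6 | R B4 → L1 miss [-]
  7 | R B7 → L1 miss [-]
  8 | R B4 → L1 miss [-]
  9 | W B4 → L1 hit [D]
  10 | W B8 → L2 hit [D]
  11 | R B8 → L2 hit [D]
  12 | R B8 → L2 hit [D]
  13 | W B0 → L0 miss [D]
  14 | W B0 → L0 hit [D]
  15 | R B5 → L2 miss wb→B8 [-]

DIRTY = [0, 4]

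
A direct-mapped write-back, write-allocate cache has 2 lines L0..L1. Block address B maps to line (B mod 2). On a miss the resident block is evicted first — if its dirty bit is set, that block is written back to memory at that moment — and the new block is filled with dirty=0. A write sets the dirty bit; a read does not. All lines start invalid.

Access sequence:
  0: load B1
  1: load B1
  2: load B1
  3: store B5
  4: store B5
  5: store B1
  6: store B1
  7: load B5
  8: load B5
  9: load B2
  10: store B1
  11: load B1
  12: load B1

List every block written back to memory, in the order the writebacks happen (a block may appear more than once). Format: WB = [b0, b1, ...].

WB = [5, 1]

  0 | R B1 → L1 miss [-]
  1 | R B1 → L1 hit [-]
  2 | R B1 → L1 hit [-]
  3 | W B5 → L1 miss [D]
  4 | W B5 → L1 hit [D]
  5 | W B1 → L1 miss wb→B5 [D]
  6 | W B1 → L1 hit [D]
  7 | R B5 → L1 miss wb→B1 [-]
  8 | R B5 → L1 hit [-]
  9 | R B2 → L0 miss [-]
  10 | W B1 → L1 miss [D]
  11 | R B1 → L1 hit [D]
  12 | R B1 → L1 hit [D]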